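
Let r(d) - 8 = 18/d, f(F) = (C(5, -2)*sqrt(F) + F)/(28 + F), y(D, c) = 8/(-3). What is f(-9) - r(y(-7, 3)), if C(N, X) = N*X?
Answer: -131/76 - 30*I/19 ≈ -1.7237 - 1.5789*I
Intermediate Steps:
y(D, c) = -8/3 (y(D, c) = 8*(-1/3) = -8/3)
f(F) = (F - 10*sqrt(F))/(28 + F) (f(F) = ((5*(-2))*sqrt(F) + F)/(28 + F) = (-10*sqrt(F) + F)/(28 + F) = (F - 10*sqrt(F))/(28 + F))
r(d) = 8 + 18/d
f(-9) - r(y(-7, 3)) = (-9 - 30*I)/(28 - 9) - (8 + 18/(-8/3)) = (-9 - 30*I)/19 - (8 + 18*(-3/8)) = (-9 - 30*I)/19 - (8 - 27/4) = (-9/19 - 30*I/19) - 1*5/4 = (-9/19 - 30*I/19) - 5/4 = -131/76 - 30*I/19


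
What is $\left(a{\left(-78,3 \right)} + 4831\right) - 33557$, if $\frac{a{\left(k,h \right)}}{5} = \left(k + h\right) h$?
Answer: $-29851$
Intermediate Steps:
$a{\left(k,h \right)} = 5 h \left(h + k\right)$ ($a{\left(k,h \right)} = 5 \left(k + h\right) h = 5 \left(h + k\right) h = 5 h \left(h + k\right)$)
$\left(a{\left(-78,3 \right)} + 4831\right) - 33557 = \left(5 \cdot 3 \left(3 - 78\right) + 4831\right) - 33557 = \left(5 \cdot 3 \left(-75\right) + 4831\right) - 33557 = \left(-1125 + 4831\right) - 33557 = 3706 - 33557 = -29851$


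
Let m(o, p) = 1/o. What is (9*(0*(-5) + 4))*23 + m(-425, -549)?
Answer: 351899/425 ≈ 828.00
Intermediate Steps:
(9*(0*(-5) + 4))*23 + m(-425, -549) = (9*(0*(-5) + 4))*23 + 1/(-425) = (9*(0 + 4))*23 - 1/425 = (9*4)*23 - 1/425 = 36*23 - 1/425 = 828 - 1/425 = 351899/425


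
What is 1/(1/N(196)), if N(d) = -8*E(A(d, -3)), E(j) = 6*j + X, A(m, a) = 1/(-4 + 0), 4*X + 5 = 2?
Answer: 18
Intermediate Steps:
X = -3/4 (X = -5/4 + (1/4)*2 = -5/4 + 1/2 = -3/4 ≈ -0.75000)
A(m, a) = -1/4 (A(m, a) = 1/(-4) = -1/4)
E(j) = -3/4 + 6*j (E(j) = 6*j - 3/4 = -3/4 + 6*j)
N(d) = 18 (N(d) = -8*(-3/4 + 6*(-1/4)) = -8*(-3/4 - 3/2) = -8*(-9/4) = 18)
1/(1/N(196)) = 1/(1/18) = 18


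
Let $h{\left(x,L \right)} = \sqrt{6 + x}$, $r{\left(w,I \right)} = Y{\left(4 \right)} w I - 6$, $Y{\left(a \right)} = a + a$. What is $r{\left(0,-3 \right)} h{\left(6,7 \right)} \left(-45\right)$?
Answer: $540 \sqrt{3} \approx 935.31$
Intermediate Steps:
$Y{\left(a \right)} = 2 a$
$r{\left(w,I \right)} = -6 + 8 I w$ ($r{\left(w,I \right)} = 2 \cdot 4 w I - 6 = 8 w I - 6 = 8 I w - 6 = -6 + 8 I w$)
$r{\left(0,-3 \right)} h{\left(6,7 \right)} \left(-45\right) = \left(-6 + 8 \left(-3\right) 0\right) \sqrt{6 + 6} \left(-45\right) = \left(-6 + 0\right) \sqrt{12} \left(-45\right) = - 6 \cdot 2 \sqrt{3} \left(-45\right) = - 12 \sqrt{3} \left(-45\right) = 540 \sqrt{3}$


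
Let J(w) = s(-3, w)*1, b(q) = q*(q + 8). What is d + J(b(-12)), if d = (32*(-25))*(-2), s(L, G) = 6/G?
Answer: 12801/8 ≈ 1600.1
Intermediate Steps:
b(q) = q*(8 + q)
J(w) = 6/w (J(w) = (6/w)*1 = 6/w)
d = 1600 (d = -800*(-2) = 1600)
d + J(b(-12)) = 1600 + 6/((-12*(8 - 12))) = 1600 + 6/((-12*(-4))) = 1600 + 6/48 = 1600 + 6*(1/48) = 1600 + 1/8 = 12801/8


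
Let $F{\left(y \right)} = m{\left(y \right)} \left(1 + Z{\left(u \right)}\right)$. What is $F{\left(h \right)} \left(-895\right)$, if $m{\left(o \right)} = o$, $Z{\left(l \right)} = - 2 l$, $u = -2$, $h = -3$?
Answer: $13425$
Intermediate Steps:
$F{\left(y \right)} = 5 y$ ($F{\left(y \right)} = y \left(1 - -4\right) = y \left(1 + 4\right) = y 5 = 5 y$)
$F{\left(h \right)} \left(-895\right) = 5 \left(-3\right) \left(-895\right) = \left(-15\right) \left(-895\right) = 13425$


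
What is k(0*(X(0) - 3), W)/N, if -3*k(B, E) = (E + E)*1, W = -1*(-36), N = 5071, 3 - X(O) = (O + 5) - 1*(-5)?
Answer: -24/5071 ≈ -0.0047328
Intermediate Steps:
X(O) = -7 - O (X(O) = 3 - ((O + 5) - 1*(-5)) = 3 - ((5 + O) + 5) = 3 - (10 + O) = 3 + (-10 - O) = -7 - O)
W = 36
k(B, E) = -2*E/3 (k(B, E) = -(E + E)/3 = -2*E/3)
k(0*(X(0) - 3), W)/N = -⅔*36/5071 = -24*1/5071 = -24/5071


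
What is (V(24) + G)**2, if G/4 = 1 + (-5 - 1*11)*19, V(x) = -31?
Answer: 1545049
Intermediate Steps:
G = -1212 (G = 4*(1 + (-5 - 1*11)*19) = 4*(1 + (-5 - 11)*19) = 4*(1 - 16*19) = 4*(1 - 304) = 4*(-303) = -1212)
(V(24) + G)**2 = (-31 - 1212)**2 = (-1243)**2 = 1545049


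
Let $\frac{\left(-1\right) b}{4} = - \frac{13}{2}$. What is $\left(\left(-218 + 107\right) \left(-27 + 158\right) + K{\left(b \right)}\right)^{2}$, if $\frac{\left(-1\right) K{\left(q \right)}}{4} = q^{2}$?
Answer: $297390025$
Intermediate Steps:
$b = 26$ ($b = - 4 \left(- \frac{13}{2}\right) = - 4 \left(\left(-13\right) \frac{1}{2}\right) = \left(-4\right) \left(- \frac{13}{2}\right) = 26$)
$K{\left(q \right)} = - 4 q^{2}$
$\left(\left(-218 + 107\right) \left(-27 + 158\right) + K{\left(b \right)}\right)^{2} = \left(\left(-218 + 107\right) \left(-27 + 158\right) - 4 \cdot 26^{2}\right)^{2} = \left(\left(-111\right) 131 - 2704\right)^{2} = \left(-14541 - 2704\right)^{2} = \left(-17245\right)^{2} = 297390025$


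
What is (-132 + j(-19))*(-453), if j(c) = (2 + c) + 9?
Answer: 63420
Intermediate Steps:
j(c) = 11 + c
(-132 + j(-19))*(-453) = (-132 + (11 - 19))*(-453) = (-132 - 8)*(-453) = -140*(-453) = 63420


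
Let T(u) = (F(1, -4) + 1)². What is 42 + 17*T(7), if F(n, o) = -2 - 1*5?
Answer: 654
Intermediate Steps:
F(n, o) = -7 (F(n, o) = -2 - 5 = -7)
T(u) = 36 (T(u) = (-7 + 1)² = (-6)² = 36)
42 + 17*T(7) = 42 + 17*36 = 42 + 612 = 654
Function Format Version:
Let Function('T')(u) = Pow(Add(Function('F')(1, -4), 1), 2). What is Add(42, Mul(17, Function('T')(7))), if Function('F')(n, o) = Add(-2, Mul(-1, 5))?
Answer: 654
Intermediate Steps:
Function('F')(n, o) = -7 (Function('F')(n, o) = Add(-2, -5) = -7)
Function('T')(u) = 36 (Function('T')(u) = Pow(Add(-7, 1), 2) = Pow(-6, 2) = 36)
Add(42, Mul(17, Function('T')(7))) = Add(42, Mul(17, 36)) = Add(42, 612) = 654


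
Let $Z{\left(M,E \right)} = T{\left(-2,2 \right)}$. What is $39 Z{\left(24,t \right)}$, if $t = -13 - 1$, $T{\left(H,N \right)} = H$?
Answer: $-78$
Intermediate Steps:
$t = -14$
$Z{\left(M,E \right)} = -2$
$39 Z{\left(24,t \right)} = 39 \left(-2\right) = -78$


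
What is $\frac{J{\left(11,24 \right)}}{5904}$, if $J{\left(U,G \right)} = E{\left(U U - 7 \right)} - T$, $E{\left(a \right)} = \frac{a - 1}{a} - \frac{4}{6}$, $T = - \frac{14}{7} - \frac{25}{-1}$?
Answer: $- \frac{2585}{673056} \approx -0.0038407$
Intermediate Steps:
$T = 23$ ($T = \left(-14\right) \frac{1}{7} - -25 = -2 + 25 = 23$)
$E{\left(a \right)} = - \frac{2}{3} + \frac{-1 + a}{a}$ ($E{\left(a \right)} = \frac{-1 + a}{a} - \frac{2}{3} = - \frac{2}{3} + \frac{-1 + a}{a}$)
$J{\left(U,G \right)} = -23 + \frac{-10 + U^{2}}{3 \left(-7 + U^{2}\right)}$ ($J{\left(U,G \right)} = \frac{-3 + \left(U U - 7\right)}{3 \left(U U - 7\right)} - 23 = \frac{-3 + \left(U^{2} - 7\right)}{3 \left(U^{2} - 7\right)} - 23 = \frac{-3 + \left(-7 + U^{2}\right)}{3 \left(-7 + U^{2}\right)} - 23 = \frac{-10 + U^{2}}{3 \left(-7 + U^{2}\right)} - 23 = -23 + \frac{-10 + U^{2}}{3 \left(-7 + U^{2}\right)}$)
$\frac{J{\left(11,24 \right)}}{5904} = \frac{\frac{1}{3} \frac{1}{-7 + 11^{2}} \left(473 - 68 \cdot 11^{2}\right)}{5904} = \frac{473 - 8228}{3 \left(-7 + 121\right)} \frac{1}{5904} = \frac{473 - 8228}{3 \cdot 114} \cdot \frac{1}{5904} = \frac{1}{3} \cdot \frac{1}{114} \left(-7755\right) \frac{1}{5904} = \left(- \frac{2585}{114}\right) \frac{1}{5904} = - \frac{2585}{673056}$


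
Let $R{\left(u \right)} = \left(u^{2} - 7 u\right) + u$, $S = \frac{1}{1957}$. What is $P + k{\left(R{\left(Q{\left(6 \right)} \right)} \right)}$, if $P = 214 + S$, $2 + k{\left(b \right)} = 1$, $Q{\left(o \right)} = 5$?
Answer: $\frac{416842}{1957} \approx 213.0$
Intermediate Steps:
$S = \frac{1}{1957} \approx 0.00051099$
$R{\left(u \right)} = u^{2} - 6 u$
$k{\left(b \right)} = -1$ ($k{\left(b \right)} = -2 + 1 = -1$)
$P = \frac{418799}{1957}$ ($P = 214 + \frac{1}{1957} = \frac{418799}{1957} \approx 214.0$)
$P + k{\left(R{\left(Q{\left(6 \right)} \right)} \right)} = \frac{418799}{1957} - 1 = \frac{416842}{1957}$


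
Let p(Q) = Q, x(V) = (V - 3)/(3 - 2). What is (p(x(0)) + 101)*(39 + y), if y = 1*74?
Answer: 11074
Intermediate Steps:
x(V) = -3 + V (x(V) = (-3 + V)/1 = (-3 + V)*1 = -3 + V)
y = 74
(p(x(0)) + 101)*(39 + y) = ((-3 + 0) + 101)*(39 + 74) = (-3 + 101)*113 = 98*113 = 11074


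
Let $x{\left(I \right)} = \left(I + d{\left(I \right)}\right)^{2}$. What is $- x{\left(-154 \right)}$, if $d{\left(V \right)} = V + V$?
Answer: $-213444$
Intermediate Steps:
$d{\left(V \right)} = 2 V$
$x{\left(I \right)} = 9 I^{2}$ ($x{\left(I \right)} = \left(I + 2 I\right)^{2} = \left(3 I\right)^{2} = 9 I^{2}$)
$- x{\left(-154 \right)} = - 9 \left(-154\right)^{2} = - 9 \cdot 23716 = \left(-1\right) 213444 = -213444$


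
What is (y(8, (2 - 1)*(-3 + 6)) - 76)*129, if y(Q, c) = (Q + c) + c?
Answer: -7998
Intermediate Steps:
y(Q, c) = Q + 2*c
(y(8, (2 - 1)*(-3 + 6)) - 76)*129 = ((8 + 2*((2 - 1)*(-3 + 6))) - 76)*129 = ((8 + 2*(1*3)) - 76)*129 = ((8 + 2*3) - 76)*129 = ((8 + 6) - 76)*129 = (14 - 76)*129 = -62*129 = -7998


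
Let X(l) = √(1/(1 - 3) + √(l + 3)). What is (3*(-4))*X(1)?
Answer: -6*√6 ≈ -14.697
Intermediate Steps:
X(l) = √(-½ + √(3 + l)) (X(l) = √(1/(-2) + √(3 + l)) = √(-½ + √(3 + l)))
(3*(-4))*X(1) = (3*(-4))*(√(-2 + 4*√(3 + 1))/2) = -6*√(-2 + 4*√4) = -6*√(-2 + 4*2) = -6*√(-2 + 8) = -6*√6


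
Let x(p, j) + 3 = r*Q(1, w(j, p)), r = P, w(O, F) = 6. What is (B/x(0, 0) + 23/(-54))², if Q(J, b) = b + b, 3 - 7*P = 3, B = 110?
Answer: 4012009/2916 ≈ 1375.9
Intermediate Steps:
P = 0 (P = 3/7 - ⅐*3 = 3/7 - 3/7 = 0)
Q(J, b) = 2*b
r = 0
x(p, j) = -3 (x(p, j) = -3 + 0*(2*6) = -3 + 0*12 = -3 + 0 = -3)
(B/x(0, 0) + 23/(-54))² = (110/(-3) + 23/(-54))² = (110*(-⅓) + 23*(-1/54))² = (-110/3 - 23/54)² = (-2003/54)² = 4012009/2916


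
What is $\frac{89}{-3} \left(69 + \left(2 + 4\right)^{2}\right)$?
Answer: $-3115$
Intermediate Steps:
$\frac{89}{-3} \left(69 + \left(2 + 4\right)^{2}\right) = 89 \left(- \frac{1}{3}\right) \left(69 + 6^{2}\right) = - \frac{89 \left(69 + 36\right)}{3} = \left(- \frac{89}{3}\right) 105 = -3115$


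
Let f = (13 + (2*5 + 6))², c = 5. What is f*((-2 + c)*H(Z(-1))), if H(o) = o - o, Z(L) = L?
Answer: 0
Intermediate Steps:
H(o) = 0
f = 841 (f = (13 + (10 + 6))² = (13 + 16)² = 29² = 841)
f*((-2 + c)*H(Z(-1))) = 841*((-2 + 5)*0) = 841*(3*0) = 841*0 = 0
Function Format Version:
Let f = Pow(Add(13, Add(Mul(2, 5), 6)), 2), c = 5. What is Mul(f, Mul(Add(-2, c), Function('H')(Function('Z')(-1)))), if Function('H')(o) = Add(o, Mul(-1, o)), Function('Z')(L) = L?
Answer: 0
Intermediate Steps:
Function('H')(o) = 0
f = 841 (f = Pow(Add(13, Add(10, 6)), 2) = Pow(Add(13, 16), 2) = Pow(29, 2) = 841)
Mul(f, Mul(Add(-2, c), Function('H')(Function('Z')(-1)))) = Mul(841, Mul(Add(-2, 5), 0)) = Mul(841, Mul(3, 0)) = Mul(841, 0) = 0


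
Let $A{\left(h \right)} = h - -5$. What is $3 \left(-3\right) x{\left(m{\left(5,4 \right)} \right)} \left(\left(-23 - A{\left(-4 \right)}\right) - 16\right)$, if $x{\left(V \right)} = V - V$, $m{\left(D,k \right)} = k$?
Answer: $0$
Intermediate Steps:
$x{\left(V \right)} = 0$
$A{\left(h \right)} = 5 + h$ ($A{\left(h \right)} = h + 5 = 5 + h$)
$3 \left(-3\right) x{\left(m{\left(5,4 \right)} \right)} \left(\left(-23 - A{\left(-4 \right)}\right) - 16\right) = 3 \left(-3\right) 0 \left(\left(-23 - \left(5 - 4\right)\right) - 16\right) = \left(-9\right) 0 \left(\left(-23 - 1\right) - 16\right) = 0 \left(\left(-23 - 1\right) - 16\right) = 0 \left(-24 - 16\right) = 0 \left(-40\right) = 0$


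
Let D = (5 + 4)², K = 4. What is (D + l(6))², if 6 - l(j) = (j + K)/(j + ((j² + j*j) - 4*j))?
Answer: 5494336/729 ≈ 7536.8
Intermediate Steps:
l(j) = 6 - (4 + j)/(-3*j + 2*j²) (l(j) = 6 - (j + 4)/(j + ((j² + j*j) - 4*j)) = 6 - (4 + j)/(j + ((j² + j²) - 4*j)) = 6 - (4 + j)/(j + (2*j² - 4*j)) = 6 - (4 + j)/(j + (-4*j + 2*j²)) = 6 - (4 + j)/(-3*j + 2*j²))
D = 81 (D = 9² = 81)
(D + l(6))² = (81 + (-4 - 19*6 + 12*6²)/(6*(-3 + 2*6)))² = (81 + (-4 - 114 + 12*36)/(6*(-3 + 12)))² = (81 + (⅙)*(-4 - 114 + 432)/9)² = (81 + (⅙)*(⅑)*314)² = (81 + 157/27)² = (2344/27)² = 5494336/729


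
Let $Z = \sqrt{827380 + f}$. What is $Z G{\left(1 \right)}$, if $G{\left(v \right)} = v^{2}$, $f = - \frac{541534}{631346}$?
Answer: $\frac{\sqrt{82447870616764829}}{315673} \approx 909.6$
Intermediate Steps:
$f = - \frac{270767}{315673}$ ($f = \left(-541534\right) \frac{1}{631346} = - \frac{270767}{315673} \approx -0.85775$)
$Z = \frac{\sqrt{82447870616764829}}{315673}$ ($Z = \sqrt{827380 - \frac{270767}{315673}} = \sqrt{\frac{261181255973}{315673}} = \frac{\sqrt{82447870616764829}}{315673} \approx 909.6$)
$Z G{\left(1 \right)} = \frac{\sqrt{82447870616764829}}{315673} \cdot 1^{2} = \frac{\sqrt{82447870616764829}}{315673} \cdot 1 = \frac{\sqrt{82447870616764829}}{315673}$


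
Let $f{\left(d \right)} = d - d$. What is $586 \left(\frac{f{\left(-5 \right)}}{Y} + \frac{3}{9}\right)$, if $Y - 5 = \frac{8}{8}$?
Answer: $\frac{586}{3} \approx 195.33$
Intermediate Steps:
$f{\left(d \right)} = 0$
$Y = 6$ ($Y = 5 + \frac{8}{8} = 5 + 8 \cdot \frac{1}{8} = 5 + 1 = 6$)
$586 \left(\frac{f{\left(-5 \right)}}{Y} + \frac{3}{9}\right) = 586 \left(\frac{0}{6} + \frac{3}{9}\right) = 586 \left(0 \cdot \frac{1}{6} + 3 \cdot \frac{1}{9}\right) = 586 \left(0 + \frac{1}{3}\right) = 586 \cdot \frac{1}{3} = \frac{586}{3}$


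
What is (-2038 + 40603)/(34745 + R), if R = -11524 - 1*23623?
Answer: -12855/134 ≈ -95.933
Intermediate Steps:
R = -35147 (R = -11524 - 23623 = -35147)
(-2038 + 40603)/(34745 + R) = (-2038 + 40603)/(34745 - 35147) = 38565/(-402) = 38565*(-1/402) = -12855/134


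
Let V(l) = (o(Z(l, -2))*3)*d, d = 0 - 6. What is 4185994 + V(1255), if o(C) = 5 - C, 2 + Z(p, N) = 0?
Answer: 4185868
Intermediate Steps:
Z(p, N) = -2 (Z(p, N) = -2 + 0 = -2)
d = -6
V(l) = -126 (V(l) = ((5 - 1*(-2))*3)*(-6) = ((5 + 2)*3)*(-6) = (7*3)*(-6) = 21*(-6) = -126)
4185994 + V(1255) = 4185994 - 126 = 4185868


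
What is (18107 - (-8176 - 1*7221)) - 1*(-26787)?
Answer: 60291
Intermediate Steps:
(18107 - (-8176 - 1*7221)) - 1*(-26787) = (18107 - (-8176 - 7221)) + 26787 = (18107 - 1*(-15397)) + 26787 = (18107 + 15397) + 26787 = 33504 + 26787 = 60291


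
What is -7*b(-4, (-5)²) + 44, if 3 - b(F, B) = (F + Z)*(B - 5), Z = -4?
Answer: -1097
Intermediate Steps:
b(F, B) = 3 - (-5 + B)*(-4 + F) (b(F, B) = 3 - (F - 4)*(B - 5) = 3 - (-4 + F)*(-5 + B) = 3 - (-5 + B)*(-4 + F))
-7*b(-4, (-5)²) + 44 = -7*(-17 + 4*(-5)² + 5*(-4) - 1*(-5)²*(-4)) + 44 = -7*(-17 + 4*25 - 20 - 1*25*(-4)) + 44 = -7*(-17 + 100 - 20 + 100) + 44 = -7*163 + 44 = -1141 + 44 = -1097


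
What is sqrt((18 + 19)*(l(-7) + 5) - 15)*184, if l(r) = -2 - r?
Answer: 184*sqrt(355) ≈ 3466.8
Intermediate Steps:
sqrt((18 + 19)*(l(-7) + 5) - 15)*184 = sqrt((18 + 19)*((-2 - 1*(-7)) + 5) - 15)*184 = sqrt(37*((-2 + 7) + 5) - 15)*184 = sqrt(37*(5 + 5) - 15)*184 = sqrt(37*10 - 15)*184 = sqrt(370 - 15)*184 = sqrt(355)*184 = 184*sqrt(355)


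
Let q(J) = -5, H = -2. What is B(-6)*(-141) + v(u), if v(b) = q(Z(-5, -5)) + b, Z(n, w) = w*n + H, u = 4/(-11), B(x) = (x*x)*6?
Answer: -335075/11 ≈ -30461.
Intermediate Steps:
B(x) = 6*x² (B(x) = x²*6 = 6*x²)
u = -4/11 (u = 4*(-1/11) = -4/11 ≈ -0.36364)
Z(n, w) = -2 + n*w (Z(n, w) = w*n - 2 = n*w - 2 = -2 + n*w)
v(b) = -5 + b
B(-6)*(-141) + v(u) = (6*(-6)²)*(-141) + (-5 - 4/11) = (6*36)*(-141) - 59/11 = 216*(-141) - 59/11 = -30456 - 59/11 = -335075/11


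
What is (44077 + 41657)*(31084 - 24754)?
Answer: 542696220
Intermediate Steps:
(44077 + 41657)*(31084 - 24754) = 85734*6330 = 542696220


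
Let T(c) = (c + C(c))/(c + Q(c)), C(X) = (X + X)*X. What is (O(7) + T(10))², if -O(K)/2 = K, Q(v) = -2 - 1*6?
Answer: 8281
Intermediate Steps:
Q(v) = -8 (Q(v) = -2 - 6 = -8)
O(K) = -2*K
C(X) = 2*X² (C(X) = (2*X)*X = 2*X²)
T(c) = (c + 2*c²)/(-8 + c) (T(c) = (c + 2*c²)/(c - 8) = (c + 2*c²)/(-8 + c))
(O(7) + T(10))² = (-2*7 + 10*(1 + 2*10)/(-8 + 10))² = (-14 + 10*(1 + 20)/2)² = (-14 + 10*(½)*21)² = (-14 + 105)² = 91² = 8281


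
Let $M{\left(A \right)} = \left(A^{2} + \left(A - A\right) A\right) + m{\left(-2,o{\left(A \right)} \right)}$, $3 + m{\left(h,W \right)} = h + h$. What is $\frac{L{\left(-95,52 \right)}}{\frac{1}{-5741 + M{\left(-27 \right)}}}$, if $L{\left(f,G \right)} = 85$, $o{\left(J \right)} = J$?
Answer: $-426615$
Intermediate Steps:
$m{\left(h,W \right)} = -3 + 2 h$ ($m{\left(h,W \right)} = -3 + \left(h + h\right) = -3 + 2 h$)
$M{\left(A \right)} = -7 + A^{2}$ ($M{\left(A \right)} = \left(A^{2} + \left(A - A\right) A\right) + \left(-3 + 2 \left(-2\right)\right) = \left(A^{2} + 0 A\right) - 7 = \left(A^{2} + 0\right) - 7 = A^{2} - 7 = -7 + A^{2}$)
$\frac{L{\left(-95,52 \right)}}{\frac{1}{-5741 + M{\left(-27 \right)}}} = \frac{85}{\frac{1}{-5741 - \left(7 - \left(-27\right)^{2}\right)}} = \frac{85}{\frac{1}{-5741 + \left(-7 + 729\right)}} = \frac{85}{\frac{1}{-5741 + 722}} = \frac{85}{\frac{1}{-5019}} = \frac{85}{- \frac{1}{5019}} = 85 \left(-5019\right) = -426615$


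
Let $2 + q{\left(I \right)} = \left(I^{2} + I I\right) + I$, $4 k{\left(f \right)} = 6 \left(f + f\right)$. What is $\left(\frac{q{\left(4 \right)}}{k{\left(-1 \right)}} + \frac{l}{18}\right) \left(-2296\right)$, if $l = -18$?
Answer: $\frac{84952}{3} \approx 28317.0$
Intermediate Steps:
$k{\left(f \right)} = 3 f$ ($k{\left(f \right)} = \frac{6 \left(f + f\right)}{4} = \frac{6 \cdot 2 f}{4} = \frac{12 f}{4} = 3 f$)
$q{\left(I \right)} = -2 + I + 2 I^{2}$ ($q{\left(I \right)} = -2 + \left(\left(I^{2} + I I\right) + I\right) = -2 + \left(\left(I^{2} + I^{2}\right) + I\right) = -2 + \left(2 I^{2} + I\right) = -2 + \left(I + 2 I^{2}\right) = -2 + I + 2 I^{2}$)
$\left(\frac{q{\left(4 \right)}}{k{\left(-1 \right)}} + \frac{l}{18}\right) \left(-2296\right) = \left(\frac{-2 + 4 + 2 \cdot 4^{2}}{3 \left(-1\right)} - \frac{18}{18}\right) \left(-2296\right) = \left(\frac{-2 + 4 + 2 \cdot 16}{-3} - 1\right) \left(-2296\right) = \left(\left(-2 + 4 + 32\right) \left(- \frac{1}{3}\right) - 1\right) \left(-2296\right) = \left(34 \left(- \frac{1}{3}\right) - 1\right) \left(-2296\right) = \left(- \frac{34}{3} - 1\right) \left(-2296\right) = \left(- \frac{37}{3}\right) \left(-2296\right) = \frac{84952}{3}$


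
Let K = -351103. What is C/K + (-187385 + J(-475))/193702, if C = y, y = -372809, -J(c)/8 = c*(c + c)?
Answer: -1261059416737/68009353306 ≈ -18.542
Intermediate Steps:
J(c) = -16*c**2 (J(c) = -8*c*(c + c) = -8*c*2*c = -16*c**2)
C = -372809
C/K + (-187385 + J(-475))/193702 = -372809/(-351103) + (-187385 - 16*(-475)**2)/193702 = -372809*(-1/351103) + (-187385 - 16*225625)*(1/193702) = 372809/351103 + (-187385 - 3610000)*(1/193702) = 372809/351103 - 3797385*1/193702 = 372809/351103 - 3797385/193702 = -1261059416737/68009353306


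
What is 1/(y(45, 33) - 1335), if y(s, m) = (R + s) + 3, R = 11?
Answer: -1/1276 ≈ -0.00078370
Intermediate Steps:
y(s, m) = 14 + s (y(s, m) = (11 + s) + 3 = 14 + s)
1/(y(45, 33) - 1335) = 1/((14 + 45) - 1335) = 1/(59 - 1335) = 1/(-1276) = -1/1276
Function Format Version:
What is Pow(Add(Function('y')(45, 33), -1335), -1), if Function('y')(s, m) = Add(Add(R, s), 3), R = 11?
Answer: Rational(-1, 1276) ≈ -0.00078370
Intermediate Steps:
Function('y')(s, m) = Add(14, s) (Function('y')(s, m) = Add(Add(11, s), 3) = Add(14, s))
Pow(Add(Function('y')(45, 33), -1335), -1) = Pow(Add(Add(14, 45), -1335), -1) = Pow(Add(59, -1335), -1) = Pow(-1276, -1) = Rational(-1, 1276)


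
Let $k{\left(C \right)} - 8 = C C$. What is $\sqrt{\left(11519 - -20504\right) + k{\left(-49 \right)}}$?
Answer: $8 \sqrt{538} \approx 185.56$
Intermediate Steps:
$k{\left(C \right)} = 8 + C^{2}$ ($k{\left(C \right)} = 8 + C C = 8 + C^{2}$)
$\sqrt{\left(11519 - -20504\right) + k{\left(-49 \right)}} = \sqrt{\left(11519 - -20504\right) + \left(8 + \left(-49\right)^{2}\right)} = \sqrt{\left(11519 + 20504\right) + \left(8 + 2401\right)} = \sqrt{32023 + 2409} = \sqrt{34432} = 8 \sqrt{538}$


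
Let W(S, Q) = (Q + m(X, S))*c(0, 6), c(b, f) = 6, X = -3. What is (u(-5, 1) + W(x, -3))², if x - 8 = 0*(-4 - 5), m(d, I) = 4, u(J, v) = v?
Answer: 49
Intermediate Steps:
x = 8 (x = 8 + 0*(-4 - 5) = 8 + 0*(-9) = 8 + 0 = 8)
W(S, Q) = 24 + 6*Q (W(S, Q) = (Q + 4)*6 = (4 + Q)*6 = 24 + 6*Q)
(u(-5, 1) + W(x, -3))² = (1 + (24 + 6*(-3)))² = (1 + (24 - 18))² = (1 + 6)² = 7² = 49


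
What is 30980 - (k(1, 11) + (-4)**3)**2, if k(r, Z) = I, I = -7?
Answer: 25939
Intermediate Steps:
k(r, Z) = -7
30980 - (k(1, 11) + (-4)**3)**2 = 30980 - (-7 + (-4)**3)**2 = 30980 - (-7 - 64)**2 = 30980 - 1*(-71)**2 = 30980 - 1*5041 = 30980 - 5041 = 25939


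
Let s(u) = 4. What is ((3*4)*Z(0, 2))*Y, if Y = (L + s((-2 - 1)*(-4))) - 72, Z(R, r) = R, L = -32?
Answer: 0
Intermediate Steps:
Y = -100 (Y = (-32 + 4) - 72 = -28 - 72 = -100)
((3*4)*Z(0, 2))*Y = ((3*4)*0)*(-100) = (12*0)*(-100) = 0*(-100) = 0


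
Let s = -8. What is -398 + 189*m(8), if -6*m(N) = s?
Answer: -146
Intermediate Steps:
m(N) = 4/3 (m(N) = -⅙*(-8) = 4/3)
-398 + 189*m(8) = -398 + 189*(4/3) = -398 + 252 = -146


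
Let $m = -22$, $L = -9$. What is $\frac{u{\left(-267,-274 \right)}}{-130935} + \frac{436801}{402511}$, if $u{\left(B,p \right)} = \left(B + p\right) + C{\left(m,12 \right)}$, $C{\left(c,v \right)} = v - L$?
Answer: $\frac{11480368931}{10540555557} \approx 1.0892$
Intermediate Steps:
$C{\left(c,v \right)} = 9 + v$ ($C{\left(c,v \right)} = v - -9 = v + 9 = 9 + v$)
$u{\left(B,p \right)} = 21 + B + p$ ($u{\left(B,p \right)} = \left(B + p\right) + \left(9 + 12\right) = \left(B + p\right) + 21 = 21 + B + p$)
$\frac{u{\left(-267,-274 \right)}}{-130935} + \frac{436801}{402511} = \frac{21 - 267 - 274}{-130935} + \frac{436801}{402511} = \left(-520\right) \left(- \frac{1}{130935}\right) + 436801 \cdot \frac{1}{402511} = \frac{104}{26187} + \frac{436801}{402511} = \frac{11480368931}{10540555557}$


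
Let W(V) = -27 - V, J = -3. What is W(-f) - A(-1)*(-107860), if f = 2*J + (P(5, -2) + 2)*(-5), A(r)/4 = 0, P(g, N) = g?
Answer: -68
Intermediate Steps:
A(r) = 0 (A(r) = 4*0 = 0)
f = -41 (f = 2*(-3) + (5 + 2)*(-5) = -6 + 7*(-5) = -6 - 35 = -41)
W(-f) - A(-1)*(-107860) = (-27 - (-1)*(-41)) - 0*(-107860) = (-27 - 1*41) - 1*0 = (-27 - 41) + 0 = -68 + 0 = -68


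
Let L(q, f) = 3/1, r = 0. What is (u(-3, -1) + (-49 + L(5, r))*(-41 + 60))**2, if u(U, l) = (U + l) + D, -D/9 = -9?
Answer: 635209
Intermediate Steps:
D = 81 (D = -9*(-9) = 81)
u(U, l) = 81 + U + l (u(U, l) = (U + l) + 81 = 81 + U + l)
L(q, f) = 3 (L(q, f) = 3*1 = 3)
(u(-3, -1) + (-49 + L(5, r))*(-41 + 60))**2 = ((81 - 3 - 1) + (-49 + 3)*(-41 + 60))**2 = (77 - 46*19)**2 = (77 - 874)**2 = (-797)**2 = 635209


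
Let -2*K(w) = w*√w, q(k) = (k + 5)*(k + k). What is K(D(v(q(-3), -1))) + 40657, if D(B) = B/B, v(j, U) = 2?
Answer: 81313/2 ≈ 40657.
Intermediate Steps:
q(k) = 2*k*(5 + k) (q(k) = (5 + k)*(2*k) = 2*k*(5 + k))
D(B) = 1
K(w) = -w^(3/2)/2 (K(w) = -w*√w/2 = -w^(3/2)/2)
K(D(v(q(-3), -1))) + 40657 = -1^(3/2)/2 + 40657 = -½*1 + 40657 = -½ + 40657 = 81313/2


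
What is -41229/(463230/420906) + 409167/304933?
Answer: -293970860244324/7847450755 ≈ -37461.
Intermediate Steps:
-41229/(463230/420906) + 409167/304933 = -41229/(463230*(1/420906)) + 409167*(1/304933) = -41229/77205/70151 + 409167/304933 = -41229*70151/77205 + 409167/304933 = -964085193/25735 + 409167/304933 = -293970860244324/7847450755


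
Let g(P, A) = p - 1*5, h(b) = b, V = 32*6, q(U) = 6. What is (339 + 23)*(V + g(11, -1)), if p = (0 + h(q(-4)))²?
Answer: 80726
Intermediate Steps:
V = 192
p = 36 (p = (0 + 6)² = 6² = 36)
g(P, A) = 31 (g(P, A) = 36 - 1*5 = 36 - 5 = 31)
(339 + 23)*(V + g(11, -1)) = (339 + 23)*(192 + 31) = 362*223 = 80726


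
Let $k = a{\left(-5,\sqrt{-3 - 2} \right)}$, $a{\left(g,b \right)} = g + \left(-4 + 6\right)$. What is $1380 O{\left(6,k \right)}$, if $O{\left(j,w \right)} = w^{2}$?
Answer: $12420$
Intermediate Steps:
$a{\left(g,b \right)} = 2 + g$ ($a{\left(g,b \right)} = g + 2 = 2 + g$)
$k = -3$ ($k = 2 - 5 = -3$)
$1380 O{\left(6,k \right)} = 1380 \left(-3\right)^{2} = 1380 \cdot 9 = 12420$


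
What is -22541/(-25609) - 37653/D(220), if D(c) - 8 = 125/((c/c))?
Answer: -137322532/486571 ≈ -282.23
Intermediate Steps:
D(c) = 133 (D(c) = 8 + 125/((c/c)) = 8 + 125/1 = 8 + 125*1 = 8 + 125 = 133)
-22541/(-25609) - 37653/D(220) = -22541/(-25609) - 37653/133 = -22541*(-1/25609) - 37653*1/133 = 22541/25609 - 5379/19 = -137322532/486571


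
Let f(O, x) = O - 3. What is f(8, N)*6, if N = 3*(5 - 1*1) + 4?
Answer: 30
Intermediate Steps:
N = 16 (N = 3*(5 - 1) + 4 = 3*4 + 4 = 12 + 4 = 16)
f(O, x) = -3 + O
f(8, N)*6 = (-3 + 8)*6 = 5*6 = 30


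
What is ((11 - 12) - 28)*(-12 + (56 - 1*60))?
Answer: 464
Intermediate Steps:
((11 - 12) - 28)*(-12 + (56 - 1*60)) = (-1 - 28)*(-12 + (56 - 60)) = -29*(-12 - 4) = -29*(-16) = 464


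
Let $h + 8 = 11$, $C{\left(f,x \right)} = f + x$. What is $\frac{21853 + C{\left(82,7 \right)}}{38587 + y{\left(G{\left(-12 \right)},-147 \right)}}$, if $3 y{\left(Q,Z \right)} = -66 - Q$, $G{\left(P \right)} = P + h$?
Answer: $\frac{3657}{6428} \approx 0.56892$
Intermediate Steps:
$h = 3$ ($h = -8 + 11 = 3$)
$G{\left(P \right)} = 3 + P$ ($G{\left(P \right)} = P + 3 = 3 + P$)
$y{\left(Q,Z \right)} = -22 - \frac{Q}{3}$ ($y{\left(Q,Z \right)} = \frac{-66 - Q}{3} = -22 - \frac{Q}{3}$)
$\frac{21853 + C{\left(82,7 \right)}}{38587 + y{\left(G{\left(-12 \right)},-147 \right)}} = \frac{21853 + \left(82 + 7\right)}{38587 - \left(22 + \frac{3 - 12}{3}\right)} = \frac{21853 + 89}{38587 - 19} = \frac{21942}{38587 + \left(-22 + 3\right)} = \frac{21942}{38587 - 19} = \frac{21942}{38568} = 21942 \cdot \frac{1}{38568} = \frac{3657}{6428}$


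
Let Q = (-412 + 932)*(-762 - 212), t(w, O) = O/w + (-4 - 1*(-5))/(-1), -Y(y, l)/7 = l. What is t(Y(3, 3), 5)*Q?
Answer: 13168480/21 ≈ 6.2707e+5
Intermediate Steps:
Y(y, l) = -7*l
t(w, O) = -1 + O/w (t(w, O) = O/w + (-4 + 5)*(-1) = O/w + 1*(-1) = O/w - 1 = -1 + O/w)
Q = -506480 (Q = 520*(-974) = -506480)
t(Y(3, 3), 5)*Q = ((5 - (-7)*3)/((-7*3)))*(-506480) = ((5 - 1*(-21))/(-21))*(-506480) = -(5 + 21)/21*(-506480) = -1/21*26*(-506480) = -26/21*(-506480) = 13168480/21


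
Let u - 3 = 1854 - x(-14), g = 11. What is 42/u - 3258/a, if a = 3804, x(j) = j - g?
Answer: -497649/596594 ≈ -0.83415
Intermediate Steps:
x(j) = -11 + j (x(j) = j - 1*11 = j - 11 = -11 + j)
u = 1882 (u = 3 + (1854 - (-11 - 14)) = 3 + (1854 - 1*(-25)) = 3 + (1854 + 25) = 3 + 1879 = 1882)
42/u - 3258/a = 42/1882 - 3258/3804 = 42*(1/1882) - 3258*1/3804 = 21/941 - 543/634 = -497649/596594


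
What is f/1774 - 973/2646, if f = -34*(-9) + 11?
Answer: -31690/167643 ≈ -0.18903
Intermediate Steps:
f = 317 (f = 306 + 11 = 317)
f/1774 - 973/2646 = 317/1774 - 973/2646 = 317*(1/1774) - 973*1/2646 = 317/1774 - 139/378 = -31690/167643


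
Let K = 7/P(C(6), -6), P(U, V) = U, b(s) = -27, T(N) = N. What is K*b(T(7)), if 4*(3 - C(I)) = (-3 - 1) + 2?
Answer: -54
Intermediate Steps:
C(I) = 7/2 (C(I) = 3 - ((-3 - 1) + 2)/4 = 3 - (-4 + 2)/4 = 3 - ¼*(-2) = 3 + ½ = 7/2)
K = 2 (K = 7/(7/2) = 7*(2/7) = 2)
K*b(T(7)) = 2*(-27) = -54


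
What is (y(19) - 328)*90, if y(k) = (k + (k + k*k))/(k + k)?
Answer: -28575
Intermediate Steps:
y(k) = (k² + 2*k)/(2*k) (y(k) = (k + (k + k²))/((2*k)) = (k² + 2*k)*(1/(2*k)) = (k² + 2*k)/(2*k))
(y(19) - 328)*90 = ((1 + (½)*19) - 328)*90 = ((1 + 19/2) - 328)*90 = (21/2 - 328)*90 = -635/2*90 = -28575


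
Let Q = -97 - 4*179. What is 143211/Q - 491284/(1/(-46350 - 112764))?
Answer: 21184113956159/271 ≈ 7.8170e+10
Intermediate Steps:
Q = -813 (Q = -97 - 716 = -813)
143211/Q - 491284/(1/(-46350 - 112764)) = 143211/(-813) - 491284/(1/(-46350 - 112764)) = 143211*(-1/813) - 491284/(1/(-159114)) = -47737/271 - 491284/(-1/159114) = -47737/271 - 491284*(-159114) = -47737/271 + 78170162376 = 21184113956159/271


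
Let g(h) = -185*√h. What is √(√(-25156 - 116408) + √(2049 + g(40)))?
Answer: √(√(2049 - 370*√10) + 2*I*√35391) ≈ 14.266 + 13.187*I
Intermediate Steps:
√(√(-25156 - 116408) + √(2049 + g(40))) = √(√(-25156 - 116408) + √(2049 - 370*√10)) = √(√(-141564) + √(2049 - 370*√10)) = √(2*I*√35391 + √(2049 - 370*√10)) = √(√(2049 - 370*√10) + 2*I*√35391)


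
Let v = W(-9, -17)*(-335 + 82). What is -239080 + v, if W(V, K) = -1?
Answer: -238827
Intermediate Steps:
v = 253 (v = -(-335 + 82) = -1*(-253) = 253)
-239080 + v = -239080 + 253 = -238827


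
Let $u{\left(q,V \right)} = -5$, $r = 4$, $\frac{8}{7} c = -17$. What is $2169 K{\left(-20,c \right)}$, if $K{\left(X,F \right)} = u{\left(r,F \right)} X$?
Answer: $216900$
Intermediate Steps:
$c = - \frac{119}{8}$ ($c = \frac{7}{8} \left(-17\right) = - \frac{119}{8} \approx -14.875$)
$K{\left(X,F \right)} = - 5 X$
$2169 K{\left(-20,c \right)} = 2169 \left(\left(-5\right) \left(-20\right)\right) = 2169 \cdot 100 = 216900$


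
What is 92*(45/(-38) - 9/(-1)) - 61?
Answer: 12503/19 ≈ 658.05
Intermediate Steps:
92*(45/(-38) - 9/(-1)) - 61 = 92*(45*(-1/38) - 9*(-1)) - 61 = 92*(-45/38 + 9) - 61 = 92*(297/38) - 61 = 13662/19 - 61 = 12503/19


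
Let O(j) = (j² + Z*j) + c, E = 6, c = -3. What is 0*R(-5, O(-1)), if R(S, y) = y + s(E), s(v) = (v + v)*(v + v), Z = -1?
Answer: 0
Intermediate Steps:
O(j) = -3 + j² - j (O(j) = (j² - j) - 3 = -3 + j² - j)
s(v) = 4*v² (s(v) = (2*v)*(2*v) = 4*v²)
R(S, y) = 144 + y (R(S, y) = y + 4*6² = y + 4*36 = y + 144 = 144 + y)
0*R(-5, O(-1)) = 0*(144 + (-3 + (-1)² - 1*(-1))) = 0*(144 + (-3 + 1 + 1)) = 0*(144 - 1) = 0*143 = 0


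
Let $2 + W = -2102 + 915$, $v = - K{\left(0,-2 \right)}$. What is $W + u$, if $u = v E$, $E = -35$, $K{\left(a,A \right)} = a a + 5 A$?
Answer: $-1539$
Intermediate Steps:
$K{\left(a,A \right)} = a^{2} + 5 A$
$v = 10$ ($v = - (0^{2} + 5 \left(-2\right)) = - (0 - 10) = \left(-1\right) \left(-10\right) = 10$)
$W = -1189$ ($W = -2 + \left(-2102 + 915\right) = -2 - 1187 = -1189$)
$u = -350$ ($u = 10 \left(-35\right) = -350$)
$W + u = -1189 - 350 = -1539$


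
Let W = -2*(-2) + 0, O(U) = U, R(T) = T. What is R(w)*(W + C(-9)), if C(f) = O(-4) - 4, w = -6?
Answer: 24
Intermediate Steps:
C(f) = -8 (C(f) = -4 - 4 = -8)
W = 4 (W = 4 + 0 = 4)
R(w)*(W + C(-9)) = -6*(4 - 8) = -6*(-4) = 24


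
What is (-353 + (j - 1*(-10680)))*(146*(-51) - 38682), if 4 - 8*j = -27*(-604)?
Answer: -382354992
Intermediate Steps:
j = -2038 (j = 1/2 - (-27)*(-604)/8 = 1/2 - 1/8*16308 = 1/2 - 4077/2 = -2038)
(-353 + (j - 1*(-10680)))*(146*(-51) - 38682) = (-353 + (-2038 - 1*(-10680)))*(146*(-51) - 38682) = (-353 + (-2038 + 10680))*(-7446 - 38682) = (-353 + 8642)*(-46128) = 8289*(-46128) = -382354992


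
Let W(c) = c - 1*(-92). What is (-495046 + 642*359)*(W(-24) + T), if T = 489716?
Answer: -129581173312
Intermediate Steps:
W(c) = 92 + c (W(c) = c + 92 = 92 + c)
(-495046 + 642*359)*(W(-24) + T) = (-495046 + 642*359)*((92 - 24) + 489716) = (-495046 + 230478)*(68 + 489716) = -264568*489784 = -129581173312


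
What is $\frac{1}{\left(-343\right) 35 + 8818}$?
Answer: $- \frac{1}{3187} \approx -0.00031377$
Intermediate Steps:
$\frac{1}{\left(-343\right) 35 + 8818} = \frac{1}{-12005 + 8818} = \frac{1}{-3187} = - \frac{1}{3187}$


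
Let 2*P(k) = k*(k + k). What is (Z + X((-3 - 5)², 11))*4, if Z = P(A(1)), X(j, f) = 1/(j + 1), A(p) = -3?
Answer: 2344/65 ≈ 36.062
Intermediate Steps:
P(k) = k² (P(k) = (k*(k + k))/2 = (k*(2*k))/2 = (2*k²)/2 = k²)
X(j, f) = 1/(1 + j)
Z = 9 (Z = (-3)² = 9)
(Z + X((-3 - 5)², 11))*4 = (9 + 1/(1 + (-3 - 5)²))*4 = (9 + 1/(1 + (-8)²))*4 = (9 + 1/(1 + 64))*4 = (9 + 1/65)*4 = (586/65)*4 = 2344/65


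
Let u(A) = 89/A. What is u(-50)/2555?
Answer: -89/127750 ≈ -0.00069667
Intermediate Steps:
u(-50)/2555 = (89/(-50))/2555 = (89*(-1/50))*(1/2555) = -89/50*1/2555 = -89/127750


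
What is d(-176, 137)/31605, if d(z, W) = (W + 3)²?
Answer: 80/129 ≈ 0.62016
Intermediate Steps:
d(z, W) = (3 + W)²
d(-176, 137)/31605 = (3 + 137)²/31605 = 140²*(1/31605) = 19600*(1/31605) = 80/129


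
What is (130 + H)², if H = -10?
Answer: 14400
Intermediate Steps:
(130 + H)² = (130 - 10)² = 120² = 14400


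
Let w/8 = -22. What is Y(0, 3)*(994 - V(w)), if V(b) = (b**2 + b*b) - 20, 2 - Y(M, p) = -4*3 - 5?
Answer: -1157822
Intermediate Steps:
w = -176 (w = 8*(-22) = -176)
Y(M, p) = 19 (Y(M, p) = 2 - (-4*3 - 5) = 2 - (-12 - 5) = 2 - 1*(-17) = 2 + 17 = 19)
V(b) = -20 + 2*b**2 (V(b) = (b**2 + b**2) - 20 = 2*b**2 - 20 = -20 + 2*b**2)
Y(0, 3)*(994 - V(w)) = 19*(994 - (-20 + 2*(-176)**2)) = 19*(994 - (-20 + 2*30976)) = 19*(994 - (-20 + 61952)) = 19*(994 - 1*61932) = 19*(994 - 61932) = 19*(-60938) = -1157822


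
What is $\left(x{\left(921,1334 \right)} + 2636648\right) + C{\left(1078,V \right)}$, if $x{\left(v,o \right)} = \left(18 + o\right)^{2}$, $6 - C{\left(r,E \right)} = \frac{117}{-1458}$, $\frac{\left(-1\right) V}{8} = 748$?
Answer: $\frac{723258409}{162} \approx 4.4646 \cdot 10^{6}$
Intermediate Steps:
$V = -5984$ ($V = \left(-8\right) 748 = -5984$)
$C{\left(r,E \right)} = \frac{985}{162}$ ($C{\left(r,E \right)} = 6 - \frac{117}{-1458} = 6 - 117 \left(- \frac{1}{1458}\right) = 6 - - \frac{13}{162} = 6 + \frac{13}{162} = \frac{985}{162}$)
$\left(x{\left(921,1334 \right)} + 2636648\right) + C{\left(1078,V \right)} = \left(\left(18 + 1334\right)^{2} + 2636648\right) + \frac{985}{162} = \left(1352^{2} + 2636648\right) + \frac{985}{162} = \left(1827904 + 2636648\right) + \frac{985}{162} = 4464552 + \frac{985}{162} = \frac{723258409}{162}$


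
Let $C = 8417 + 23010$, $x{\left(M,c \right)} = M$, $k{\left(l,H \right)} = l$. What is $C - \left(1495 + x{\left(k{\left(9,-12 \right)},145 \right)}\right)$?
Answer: $29923$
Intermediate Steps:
$C = 31427$
$C - \left(1495 + x{\left(k{\left(9,-12 \right)},145 \right)}\right) = 31427 + \left(\left(40 \left(-37\right) - 15\right) - 9\right) = 31427 - 1504 = 29923$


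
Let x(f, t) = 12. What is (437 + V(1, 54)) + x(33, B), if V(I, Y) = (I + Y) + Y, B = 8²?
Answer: 558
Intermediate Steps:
B = 64
V(I, Y) = I + 2*Y
(437 + V(1, 54)) + x(33, B) = (437 + (1 + 2*54)) + 12 = (437 + (1 + 108)) + 12 = (437 + 109) + 12 = 546 + 12 = 558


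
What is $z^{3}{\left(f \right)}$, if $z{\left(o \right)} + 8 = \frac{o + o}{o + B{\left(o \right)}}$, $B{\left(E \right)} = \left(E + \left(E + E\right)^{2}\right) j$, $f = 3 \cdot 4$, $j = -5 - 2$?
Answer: $- \frac{2565726409}{5000211} \approx -513.12$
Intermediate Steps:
$j = -7$
$f = 12$
$B{\left(E \right)} = - 28 E^{2} - 7 E$ ($B{\left(E \right)} = \left(E + \left(E + E\right)^{2}\right) \left(-7\right) = \left(E + \left(2 E\right)^{2}\right) \left(-7\right) = \left(E + 4 E^{2}\right) \left(-7\right) = - 28 E^{2} - 7 E$)
$z{\left(o \right)} = -8 + \frac{2 o}{o - 7 o \left(1 + 4 o\right)}$ ($z{\left(o \right)} = -8 + \frac{o + o}{o - 7 o \left(1 + 4 o\right)} = -8 + \frac{2 o}{o - 7 o \left(1 + 4 o\right)}$)
$z^{3}{\left(f \right)} = \left(\frac{25 + 112 \cdot 12}{-3 - 168}\right)^{3} = \left(\frac{25 + 1344}{-3 - 168}\right)^{3} = \left(\frac{1}{-171} \cdot 1369\right)^{3} = \left(\left(- \frac{1}{171}\right) 1369\right)^{3} = \left(- \frac{1369}{171}\right)^{3} = - \frac{2565726409}{5000211}$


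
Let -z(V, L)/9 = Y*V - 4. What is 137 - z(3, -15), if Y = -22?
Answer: -493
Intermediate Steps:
z(V, L) = 36 + 198*V (z(V, L) = -9*(-22*V - 4) = -9*(-4 - 22*V) = 36 + 198*V)
137 - z(3, -15) = 137 - (36 + 198*3) = 137 - (36 + 594) = 137 - 1*630 = 137 - 630 = -493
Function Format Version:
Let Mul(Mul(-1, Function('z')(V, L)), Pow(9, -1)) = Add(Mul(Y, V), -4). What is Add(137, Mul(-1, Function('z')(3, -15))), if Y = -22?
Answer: -493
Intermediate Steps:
Function('z')(V, L) = Add(36, Mul(198, V)) (Function('z')(V, L) = Mul(-9, Add(Mul(-22, V), -4)) = Mul(-9, Add(-4, Mul(-22, V))) = Add(36, Mul(198, V)))
Add(137, Mul(-1, Function('z')(3, -15))) = Add(137, Mul(-1, Add(36, Mul(198, 3)))) = Add(137, Mul(-1, Add(36, 594))) = Add(137, Mul(-1, 630)) = Add(137, -630) = -493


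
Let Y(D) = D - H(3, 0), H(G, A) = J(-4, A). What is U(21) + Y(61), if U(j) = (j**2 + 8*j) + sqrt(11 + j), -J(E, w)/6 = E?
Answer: 646 + 4*sqrt(2) ≈ 651.66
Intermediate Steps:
J(E, w) = -6*E
U(j) = j**2 + sqrt(11 + j) + 8*j
H(G, A) = 24 (H(G, A) = -6*(-4) = 24)
Y(D) = -24 + D (Y(D) = D - 1*24 = D - 24 = -24 + D)
U(21) + Y(61) = (21**2 + sqrt(11 + 21) + 8*21) + (-24 + 61) = (441 + sqrt(32) + 168) + 37 = (441 + 4*sqrt(2) + 168) + 37 = (609 + 4*sqrt(2)) + 37 = 646 + 4*sqrt(2)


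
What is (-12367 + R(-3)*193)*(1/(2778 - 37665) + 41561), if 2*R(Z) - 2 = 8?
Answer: -16532199985612/34887 ≈ -4.7388e+8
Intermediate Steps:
R(Z) = 5 (R(Z) = 1 + (½)*8 = 1 + 4 = 5)
(-12367 + R(-3)*193)*(1/(2778 - 37665) + 41561) = (-12367 + 5*193)*(1/(2778 - 37665) + 41561) = (-12367 + 965)*(1/(-34887) + 41561) = -11402*(-1/34887 + 41561) = -11402*1449938606/34887 = -16532199985612/34887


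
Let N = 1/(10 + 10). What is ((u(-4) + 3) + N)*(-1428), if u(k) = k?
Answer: 6783/5 ≈ 1356.6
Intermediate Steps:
N = 1/20 ≈ 0.050000
((u(-4) + 3) + N)*(-1428) = ((-4 + 3) + 1/20)*(-1428) = (-1 + 1/20)*(-1428) = -19/20*(-1428) = 6783/5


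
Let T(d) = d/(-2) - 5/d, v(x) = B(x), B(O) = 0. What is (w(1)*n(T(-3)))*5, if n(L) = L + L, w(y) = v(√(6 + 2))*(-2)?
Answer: 0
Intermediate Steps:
v(x) = 0
w(y) = 0 (w(y) = 0*(-2) = 0)
T(d) = -5/d - d/2 (T(d) = d*(-½) - 5/d = -d/2 - 5/d = -5/d - d/2)
n(L) = 2*L
(w(1)*n(T(-3)))*5 = (0*(2*(-5/(-3) - ½*(-3))))*5 = (0*(2*(-5*(-⅓) + 3/2)))*5 = (0*(2*(5/3 + 3/2)))*5 = (0*(2*(19/6)))*5 = (0*(19/3))*5 = 0*5 = 0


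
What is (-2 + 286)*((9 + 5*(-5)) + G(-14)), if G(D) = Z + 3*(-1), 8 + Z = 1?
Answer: -7384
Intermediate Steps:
Z = -7 (Z = -8 + 1 = -7)
G(D) = -10 (G(D) = -7 + 3*(-1) = -7 - 3 = -10)
(-2 + 286)*((9 + 5*(-5)) + G(-14)) = (-2 + 286)*((9 + 5*(-5)) - 10) = 284*((9 - 25) - 10) = 284*(-16 - 10) = 284*(-26) = -7384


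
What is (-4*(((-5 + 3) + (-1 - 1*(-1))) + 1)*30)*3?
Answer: 360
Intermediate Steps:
(-4*(((-5 + 3) + (-1 - 1*(-1))) + 1)*30)*3 = (-4*((-2 + (-1 + 1)) + 1)*30)*3 = (-4*((-2 + 0) + 1)*30)*3 = (-4*(-2 + 1)*30)*3 = (-4*(-1)*30)*3 = (4*30)*3 = 120*3 = 360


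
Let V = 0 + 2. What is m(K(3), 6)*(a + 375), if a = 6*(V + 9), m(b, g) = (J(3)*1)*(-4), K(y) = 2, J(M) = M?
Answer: -5292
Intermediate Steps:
m(b, g) = -12 (m(b, g) = (3*1)*(-4) = 3*(-4) = -12)
V = 2
a = 66 (a = 6*(2 + 9) = 6*11 = 66)
m(K(3), 6)*(a + 375) = -12*(66 + 375) = -12*441 = -5292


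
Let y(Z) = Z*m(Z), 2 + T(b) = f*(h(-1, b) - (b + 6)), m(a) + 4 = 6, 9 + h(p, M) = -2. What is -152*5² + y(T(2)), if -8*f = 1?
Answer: -15197/4 ≈ -3799.3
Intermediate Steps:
f = -⅛ (f = -⅛*1 = -⅛ ≈ -0.12500)
h(p, M) = -11 (h(p, M) = -9 - 2 = -11)
m(a) = 2 (m(a) = -4 + 6 = 2)
T(b) = ⅛ + b/8 (T(b) = -2 - (-11 - (b + 6))/8 = -2 - (-11 - (6 + b))/8 = -2 - (-11 + (-6 - b))/8 = -2 - (-17 - b)/8 = -2 + (17/8 + b/8) = ⅛ + b/8)
y(Z) = 2*Z (y(Z) = Z*2 = 2*Z)
-152*5² + y(T(2)) = -152*5² + 2*(⅛ + (⅛)*2) = -152*25 + 2*(⅛ + ¼) = -3800 + 2*(3/8) = -3800 + ¾ = -15197/4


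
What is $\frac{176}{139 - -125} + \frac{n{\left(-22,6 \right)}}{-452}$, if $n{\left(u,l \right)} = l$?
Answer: $\frac{443}{678} \approx 0.65339$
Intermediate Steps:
$\frac{176}{139 - -125} + \frac{n{\left(-22,6 \right)}}{-452} = \frac{176}{139 - -125} + \frac{6}{-452} = \frac{176}{139 + 125} + 6 \left(- \frac{1}{452}\right) = \frac{176}{264} - \frac{3}{226} = 176 \cdot \frac{1}{264} - \frac{3}{226} = \frac{2}{3} - \frac{3}{226} = \frac{443}{678}$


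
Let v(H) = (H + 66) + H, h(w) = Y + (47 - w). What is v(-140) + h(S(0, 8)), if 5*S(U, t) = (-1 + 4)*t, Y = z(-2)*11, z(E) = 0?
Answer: -859/5 ≈ -171.80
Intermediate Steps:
Y = 0 (Y = 0*11 = 0)
S(U, t) = 3*t/5 (S(U, t) = ((-1 + 4)*t)/5 = (3*t)/5 = 3*t/5)
h(w) = 47 - w (h(w) = 0 + (47 - w) = 47 - w)
v(H) = 66 + 2*H (v(H) = (66 + H) + H = 66 + 2*H)
v(-140) + h(S(0, 8)) = (66 + 2*(-140)) + (47 - 3*8/5) = (66 - 280) + (47 - 1*24/5) = -214 + (47 - 24/5) = -214 + 211/5 = -859/5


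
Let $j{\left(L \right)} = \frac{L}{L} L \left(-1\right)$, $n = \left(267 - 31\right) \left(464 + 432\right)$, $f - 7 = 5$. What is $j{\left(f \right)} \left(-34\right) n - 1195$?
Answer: $86272853$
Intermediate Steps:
$f = 12$ ($f = 7 + 5 = 12$)
$n = 211456$ ($n = 236 \cdot 896 = 211456$)
$j{\left(L \right)} = - L$ ($j{\left(L \right)} = 1 L \left(-1\right) = L \left(-1\right) = - L$)
$j{\left(f \right)} \left(-34\right) n - 1195 = \left(-1\right) 12 \left(-34\right) 211456 - 1195 = \left(-12\right) \left(-34\right) 211456 - 1195 = 408 \cdot 211456 - 1195 = 86274048 - 1195 = 86272853$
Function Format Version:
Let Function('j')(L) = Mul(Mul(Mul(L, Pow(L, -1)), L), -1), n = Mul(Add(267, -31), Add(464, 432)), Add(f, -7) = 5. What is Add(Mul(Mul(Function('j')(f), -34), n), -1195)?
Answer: 86272853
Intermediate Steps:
f = 12 (f = Add(7, 5) = 12)
n = 211456 (n = Mul(236, 896) = 211456)
Function('j')(L) = Mul(-1, L) (Function('j')(L) = Mul(Mul(1, L), -1) = Mul(L, -1) = Mul(-1, L))
Add(Mul(Mul(Function('j')(f), -34), n), -1195) = Add(Mul(Mul(Mul(-1, 12), -34), 211456), -1195) = Add(Mul(Mul(-12, -34), 211456), -1195) = Add(Mul(408, 211456), -1195) = Add(86274048, -1195) = 86272853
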